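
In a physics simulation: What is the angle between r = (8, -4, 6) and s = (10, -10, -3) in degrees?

r·s = 8·10 + (-4)·(-10) + 6·(-3) = 80 + 40 - 18 = 102
|r| = √(8² + (-4)² + 6²) = √116 ≈ 10.77
|s| = √(10² + (-10)² + (-3)²) = √209 ≈ 14.46
cos θ = (r·s)/(|r||s|) = 102/(10.77·14.46) ≈ 0.6551
θ = arccos(0.6551) ≈ 49.07°

49.07°


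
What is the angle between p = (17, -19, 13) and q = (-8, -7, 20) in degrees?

p·q = 17·(-8) + (-19)·(-7) + 13·20 = -136 + 133 + 260 = 257
|p| = √(17² + (-19)² + 13²) = √819 ≈ 28.62
|q| = √((-8)² + (-7)² + 20²) = √513 ≈ 22.65
cos θ = (p·q)/(|p||q|) = 257/(28.62·22.65) ≈ 0.3965
θ = arccos(0.3965) ≈ 66.64°

66.64°


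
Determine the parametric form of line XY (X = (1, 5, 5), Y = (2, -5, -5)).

Direction vector d = Y - X = (2 - 1, -5 - 5, -5 - 5) = (1, -10, -10)
Parametric form r = X + t·d:
x = 1 + t, y = 5 - 10t, z = 5 - 10t

x = 1 + t, y = 5 - 10t, z = 5 - 10t


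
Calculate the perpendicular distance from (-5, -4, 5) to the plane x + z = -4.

distance = |a·x₀ + b·y₀ + c·z₀ - d| / √(a² + b² + c²)
  = |1·(-5) + 0·(-4) + 1·5 - (-4)| / √(1² + 0² + 1²)
  = |-5 + 0 + 5 + 4| / √(1 + 0 + 1)
  = |4| / √2
  = 4 / 1.414
  ≈ 2.828

2.828


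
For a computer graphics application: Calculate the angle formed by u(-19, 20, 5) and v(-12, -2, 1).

u·v = (-19)·(-12) + 20·(-2) + 5·1 = 228 - 40 + 5 = 193
|u| = √((-19)² + 20² + 5²) = √786 ≈ 28.04
|v| = √((-12)² + (-2)² + 1²) = √149 ≈ 12.21
cos θ = (u·v)/(|u||v|) = 193/(28.04·12.21) ≈ 0.564
θ = arccos(0.564) ≈ 55.67°

55.67°


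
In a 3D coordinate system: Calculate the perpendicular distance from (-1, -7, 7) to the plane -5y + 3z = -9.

distance = |a·x₀ + b·y₀ + c·z₀ - d| / √(a² + b² + c²)
  = |0·(-1) + (-5)·(-7) + 3·7 - (-9)| / √(0² + (-5)² + 3²)
  = |0 + 35 + 21 + 9| / √(0 + 25 + 9)
  = |65| / √34
  = 65 / 5.831
  ≈ 11.15

11.15


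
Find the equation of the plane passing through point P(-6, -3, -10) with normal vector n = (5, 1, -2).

The plane through P with normal n = (a, b, c) satisfies n·(r - P) = 0,
i.e. ax + by + cz = a·x₀ + b·y₀ + c·z₀.
d = 5·(-6) + 1·(-3) + (-2)·(-10)
  = -30 - 3 + 20
  = -13
Equation: 5x + y - 2z = -13

5x + y - 2z = -13


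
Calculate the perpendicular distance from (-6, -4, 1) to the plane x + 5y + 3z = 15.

distance = |a·x₀ + b·y₀ + c·z₀ - d| / √(a² + b² + c²)
  = |1·(-6) + 5·(-4) + 3·1 - 15| / √(1² + 5² + 3²)
  = |-6 - 20 + 3 - 15| / √(1 + 25 + 9)
  = |-38| / √35
  = 38 / 5.916
  ≈ 6.423

6.423


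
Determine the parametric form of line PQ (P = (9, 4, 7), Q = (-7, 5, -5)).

Direction vector d = Q - P = (-7 - 9, 5 - 4, -5 - 7) = (-16, 1, -12)
Parametric form r = P + t·d:
x = 9 - 16t, y = 4 + t, z = 7 - 12t

x = 9 - 16t, y = 4 + t, z = 7 - 12t


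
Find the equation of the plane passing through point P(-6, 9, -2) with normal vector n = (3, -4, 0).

The plane through P with normal n = (a, b, c) satisfies n·(r - P) = 0,
i.e. ax + by + cz = a·x₀ + b·y₀ + c·z₀.
d = 3·(-6) + (-4)·9 + 0·(-2)
  = -18 - 36 + 0
  = -54
Equation: 3x - 4y = -54

3x - 4y = -54


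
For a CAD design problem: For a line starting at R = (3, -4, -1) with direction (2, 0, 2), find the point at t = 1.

P(t) = R + t·d
  = (3 + 2·1, -4 + 0·1, -1 + 2·1)
  = (3 + 2, -4 + 0, -1 + 2)
  = (5, -4, 1)

(5, -4, 1)


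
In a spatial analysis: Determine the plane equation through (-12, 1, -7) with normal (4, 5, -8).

The plane through P with normal n = (a, b, c) satisfies n·(r - P) = 0,
i.e. ax + by + cz = a·x₀ + b·y₀ + c·z₀.
d = 4·(-12) + 5·1 + (-8)·(-7)
  = -48 + 5 + 56
  = 13
Equation: 4x + 5y - 8z = 13

4x + 5y - 8z = 13


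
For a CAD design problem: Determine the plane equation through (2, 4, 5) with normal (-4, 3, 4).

The plane through P with normal n = (a, b, c) satisfies n·(r - P) = 0,
i.e. ax + by + cz = a·x₀ + b·y₀ + c·z₀.
d = (-4)·2 + 3·4 + 4·5
  = -8 + 12 + 20
  = 24
Equation: -4x + 3y + 4z = 24

-4x + 3y + 4z = 24


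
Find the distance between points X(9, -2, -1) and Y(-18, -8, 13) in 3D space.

d = √[(x₂-x₁)² + (y₂-y₁)² + (z₂-z₁)²]
  = √[(-27)² + (-6)² + 14²]
  = √[729 + 36 + 196]
  = √961
  ≈ 31

31


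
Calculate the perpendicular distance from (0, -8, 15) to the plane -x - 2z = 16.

distance = |a·x₀ + b·y₀ + c·z₀ - d| / √(a² + b² + c²)
  = |(-1)·0 + 0·(-8) + (-2)·15 - 16| / √((-1)² + 0² + (-2)²)
  = |0 + 0 - 30 - 16| / √(1 + 0 + 4)
  = |-46| / √5
  = 46 / 2.236
  ≈ 20.57

20.57


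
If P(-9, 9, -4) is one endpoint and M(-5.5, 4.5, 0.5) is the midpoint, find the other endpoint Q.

Q = 2M - P
  = (2·(-5.5) - (-9), 2·4.5 - 9, 2·0.5 - (-4))
  = (-11 + 9, 9 - 9, 1 + 4)
  = (-2, 0, 5)

(-2, 0, 5)


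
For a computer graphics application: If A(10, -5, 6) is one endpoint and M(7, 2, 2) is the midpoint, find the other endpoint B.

B = 2M - A
  = (2·7 - 10, 2·2 - (-5), 2·2 - 6)
  = (14 - 10, 4 + 5, 4 - 6)
  = (4, 9, -2)

(4, 9, -2)


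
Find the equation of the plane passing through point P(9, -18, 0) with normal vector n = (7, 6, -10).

The plane through P with normal n = (a, b, c) satisfies n·(r - P) = 0,
i.e. ax + by + cz = a·x₀ + b·y₀ + c·z₀.
d = 7·9 + 6·(-18) + (-10)·0
  = 63 - 108 + 0
  = -45
Equation: 7x + 6y - 10z = -45

7x + 6y - 10z = -45


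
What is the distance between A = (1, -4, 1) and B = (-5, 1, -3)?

d = √[(x₂-x₁)² + (y₂-y₁)² + (z₂-z₁)²]
  = √[(-6)² + 5² + (-4)²]
  = √[36 + 25 + 16]
  = √77
  ≈ 8.775

8.775


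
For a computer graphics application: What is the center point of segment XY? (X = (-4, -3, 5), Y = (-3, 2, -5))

M = ((x₁+x₂)/2, (y₁+y₂)/2, (z₁+z₂)/2)
  = ((-4 - 3)/2, (-3 + 2)/2, (5 - 5)/2)
  = (-7/2, -1/2, 0/2)
  = (-3.5, -0.5, 0)

(-3.5, -0.5, 0)


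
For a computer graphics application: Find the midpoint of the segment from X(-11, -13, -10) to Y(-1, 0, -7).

M = ((x₁+x₂)/2, (y₁+y₂)/2, (z₁+z₂)/2)
  = ((-11 - 1)/2, (-13 + 0)/2, (-10 - 7)/2)
  = (-12/2, -13/2, -17/2)
  = (-6, -6.5, -8.5)

(-6, -6.5, -8.5)


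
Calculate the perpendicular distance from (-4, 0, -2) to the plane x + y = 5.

distance = |a·x₀ + b·y₀ + c·z₀ - d| / √(a² + b² + c²)
  = |1·(-4) + 1·0 + 0·(-2) - 5| / √(1² + 1² + 0²)
  = |-4 + 0 + 0 - 5| / √(1 + 1 + 0)
  = |-9| / √2
  = 9 / 1.414
  ≈ 6.364

6.364


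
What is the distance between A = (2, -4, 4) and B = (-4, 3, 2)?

d = √[(x₂-x₁)² + (y₂-y₁)² + (z₂-z₁)²]
  = √[(-6)² + 7² + (-2)²]
  = √[36 + 49 + 4]
  = √89
  ≈ 9.434

9.434


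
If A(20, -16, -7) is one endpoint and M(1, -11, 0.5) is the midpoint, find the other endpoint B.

B = 2M - A
  = (2·1 - 20, 2·(-11) - (-16), 2·0.5 - (-7))
  = (2 - 20, -22 + 16, 1 + 7)
  = (-18, -6, 8)

(-18, -6, 8)


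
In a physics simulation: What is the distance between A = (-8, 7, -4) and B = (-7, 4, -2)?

d = √[(x₂-x₁)² + (y₂-y₁)² + (z₂-z₁)²]
  = √[1² + (-3)² + 2²]
  = √[1 + 9 + 4]
  = √14
  ≈ 3.742

3.742


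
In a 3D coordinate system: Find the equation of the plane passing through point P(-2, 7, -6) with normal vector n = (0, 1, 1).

The plane through P with normal n = (a, b, c) satisfies n·(r - P) = 0,
i.e. ax + by + cz = a·x₀ + b·y₀ + c·z₀.
d = 0·(-2) + 1·7 + 1·(-6)
  = 0 + 7 - 6
  = 1
Equation: y + z = 1

y + z = 1


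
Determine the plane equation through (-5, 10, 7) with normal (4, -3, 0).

The plane through P with normal n = (a, b, c) satisfies n·(r - P) = 0,
i.e. ax + by + cz = a·x₀ + b·y₀ + c·z₀.
d = 4·(-5) + (-3)·10 + 0·7
  = -20 - 30 + 0
  = -50
Equation: 4x - 3y = -50

4x - 3y = -50


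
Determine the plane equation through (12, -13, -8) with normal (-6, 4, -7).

The plane through P with normal n = (a, b, c) satisfies n·(r - P) = 0,
i.e. ax + by + cz = a·x₀ + b·y₀ + c·z₀.
d = (-6)·12 + 4·(-13) + (-7)·(-8)
  = -72 - 52 + 56
  = -68
Equation: -6x + 4y - 7z = -68

-6x + 4y - 7z = -68


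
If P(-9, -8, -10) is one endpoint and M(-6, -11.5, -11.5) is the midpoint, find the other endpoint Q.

Q = 2M - P
  = (2·(-6) - (-9), 2·(-11.5) - (-8), 2·(-11.5) - (-10))
  = (-12 + 9, -23 + 8, -23 + 10)
  = (-3, -15, -13)

(-3, -15, -13)


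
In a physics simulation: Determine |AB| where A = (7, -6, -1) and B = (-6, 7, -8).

d = √[(x₂-x₁)² + (y₂-y₁)² + (z₂-z₁)²]
  = √[(-13)² + 13² + (-7)²]
  = √[169 + 169 + 49]
  = √387
  ≈ 19.67

19.67


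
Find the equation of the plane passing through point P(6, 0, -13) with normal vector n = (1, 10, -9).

The plane through P with normal n = (a, b, c) satisfies n·(r - P) = 0,
i.e. ax + by + cz = a·x₀ + b·y₀ + c·z₀.
d = 1·6 + 10·0 + (-9)·(-13)
  = 6 + 0 + 117
  = 123
Equation: x + 10y - 9z = 123

x + 10y - 9z = 123


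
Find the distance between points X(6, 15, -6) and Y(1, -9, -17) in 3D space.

d = √[(x₂-x₁)² + (y₂-y₁)² + (z₂-z₁)²]
  = √[(-5)² + (-24)² + (-11)²]
  = √[25 + 576 + 121]
  = √722
  ≈ 26.87

26.87


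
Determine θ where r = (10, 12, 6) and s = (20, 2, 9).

r·s = 10·20 + 12·2 + 6·9 = 200 + 24 + 54 = 278
|r| = √(10² + 12² + 6²) = √280 ≈ 16.73
|s| = √(20² + 2² + 9²) = √485 ≈ 22.02
cos θ = (r·s)/(|r||s|) = 278/(16.73·22.02) ≈ 0.7544
θ = arccos(0.7544) ≈ 41.03°

41.03°


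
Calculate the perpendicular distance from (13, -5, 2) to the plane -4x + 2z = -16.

distance = |a·x₀ + b·y₀ + c·z₀ - d| / √(a² + b² + c²)
  = |(-4)·13 + 0·(-5) + 2·2 - (-16)| / √((-4)² + 0² + 2²)
  = |-52 + 0 + 4 + 16| / √(16 + 0 + 4)
  = |-32| / √20
  = 32 / 4.472
  ≈ 7.155

7.155


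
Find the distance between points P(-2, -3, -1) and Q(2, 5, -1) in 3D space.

d = √[(x₂-x₁)² + (y₂-y₁)² + (z₂-z₁)²]
  = √[4² + 8² + 0²]
  = √[16 + 64 + 0]
  = √80
  ≈ 8.944

8.944


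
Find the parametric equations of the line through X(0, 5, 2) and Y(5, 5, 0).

Direction vector d = Y - X = (5 + 0, 5 - 5, 0 - 2) = (5, 0, -2)
Parametric form r = X + t·d:
x = 0 + 5t, y = 5, z = 2 - 2t

x = 0 + 5t, y = 5, z = 2 - 2t


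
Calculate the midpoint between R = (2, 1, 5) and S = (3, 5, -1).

M = ((x₁+x₂)/2, (y₁+y₂)/2, (z₁+z₂)/2)
  = ((2 + 3)/2, (1 + 5)/2, (5 - 1)/2)
  = (5/2, 6/2, 4/2)
  = (2.5, 3, 2)

(2.5, 3, 2)


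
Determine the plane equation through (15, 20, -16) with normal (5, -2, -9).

The plane through P with normal n = (a, b, c) satisfies n·(r - P) = 0,
i.e. ax + by + cz = a·x₀ + b·y₀ + c·z₀.
d = 5·15 + (-2)·20 + (-9)·(-16)
  = 75 - 40 + 144
  = 179
Equation: 5x - 2y - 9z = 179

5x - 2y - 9z = 179


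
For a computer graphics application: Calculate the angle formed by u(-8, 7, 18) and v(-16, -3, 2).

u·v = (-8)·(-16) + 7·(-3) + 18·2 = 128 - 21 + 36 = 143
|u| = √((-8)² + 7² + 18²) = √437 ≈ 20.9
|v| = √((-16)² + (-3)² + 2²) = √269 ≈ 16.4
cos θ = (u·v)/(|u||v|) = 143/(20.9·16.4) ≈ 0.4171
θ = arccos(0.4171) ≈ 65.35°

65.35°


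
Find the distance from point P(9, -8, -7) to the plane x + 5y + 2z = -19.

distance = |a·x₀ + b·y₀ + c·z₀ - d| / √(a² + b² + c²)
  = |1·9 + 5·(-8) + 2·(-7) - (-19)| / √(1² + 5² + 2²)
  = |9 - 40 - 14 + 19| / √(1 + 25 + 4)
  = |-26| / √30
  = 26 / 5.477
  ≈ 4.747

4.747


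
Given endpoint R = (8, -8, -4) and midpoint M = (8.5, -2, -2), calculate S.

S = 2M - R
  = (2·8.5 - 8, 2·(-2) - (-8), 2·(-2) - (-4))
  = (17 - 8, -4 + 8, -4 + 4)
  = (9, 4, 0)

(9, 4, 0)


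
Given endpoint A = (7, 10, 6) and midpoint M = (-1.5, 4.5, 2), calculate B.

B = 2M - A
  = (2·(-1.5) - 7, 2·4.5 - 10, 2·2 - 6)
  = (-3 - 7, 9 - 10, 4 - 6)
  = (-10, -1, -2)

(-10, -1, -2)


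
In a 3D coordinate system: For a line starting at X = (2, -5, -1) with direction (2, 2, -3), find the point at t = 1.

P(t) = X + t·d
  = (2 + 2·1, -5 + 2·1, -1 + (-3)·1)
  = (2 + 2, -5 + 2, -1 - 3)
  = (4, -3, -4)

(4, -3, -4)


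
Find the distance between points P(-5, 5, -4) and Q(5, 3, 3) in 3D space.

d = √[(x₂-x₁)² + (y₂-y₁)² + (z₂-z₁)²]
  = √[10² + (-2)² + 7²]
  = √[100 + 4 + 49]
  = √153
  ≈ 12.37

12.37


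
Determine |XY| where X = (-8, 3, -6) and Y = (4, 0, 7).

d = √[(x₂-x₁)² + (y₂-y₁)² + (z₂-z₁)²]
  = √[12² + (-3)² + 13²]
  = √[144 + 9 + 169]
  = √322
  ≈ 17.94

17.94


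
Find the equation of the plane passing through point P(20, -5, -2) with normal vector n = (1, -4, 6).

The plane through P with normal n = (a, b, c) satisfies n·(r - P) = 0,
i.e. ax + by + cz = a·x₀ + b·y₀ + c·z₀.
d = 1·20 + (-4)·(-5) + 6·(-2)
  = 20 + 20 - 12
  = 28
Equation: x - 4y + 6z = 28

x - 4y + 6z = 28


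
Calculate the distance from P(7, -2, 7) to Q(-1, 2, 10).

d = √[(x₂-x₁)² + (y₂-y₁)² + (z₂-z₁)²]
  = √[(-8)² + 4² + 3²]
  = √[64 + 16 + 9]
  = √89
  ≈ 9.434

9.434


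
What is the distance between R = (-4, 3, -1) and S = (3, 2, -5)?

d = √[(x₂-x₁)² + (y₂-y₁)² + (z₂-z₁)²]
  = √[7² + (-1)² + (-4)²]
  = √[49 + 1 + 16]
  = √66
  ≈ 8.124

8.124


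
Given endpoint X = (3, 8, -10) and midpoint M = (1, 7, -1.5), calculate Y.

Y = 2M - X
  = (2·1 - 3, 2·7 - 8, 2·(-1.5) - (-10))
  = (2 - 3, 14 - 8, -3 + 10)
  = (-1, 6, 7)

(-1, 6, 7)


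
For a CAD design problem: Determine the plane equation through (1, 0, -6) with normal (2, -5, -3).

The plane through P with normal n = (a, b, c) satisfies n·(r - P) = 0,
i.e. ax + by + cz = a·x₀ + b·y₀ + c·z₀.
d = 2·1 + (-5)·0 + (-3)·(-6)
  = 2 + 0 + 18
  = 20
Equation: 2x - 5y - 3z = 20

2x - 5y - 3z = 20


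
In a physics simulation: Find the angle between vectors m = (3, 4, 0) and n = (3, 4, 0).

m·n = 3·3 + 4·4 + 0·0 = 9 + 16 + 0 = 25
|m| = √(3² + 4² + 0²) = √25 ≈ 5
|n| = √(3² + 4² + 0²) = √25 ≈ 5
cos θ = (m·n)/(|m||n|) = 25/(5·5) ≈ 1
θ = arccos(1) ≈ 0°

0°


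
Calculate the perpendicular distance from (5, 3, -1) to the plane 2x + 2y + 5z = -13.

distance = |a·x₀ + b·y₀ + c·z₀ - d| / √(a² + b² + c²)
  = |2·5 + 2·3 + 5·(-1) - (-13)| / √(2² + 2² + 5²)
  = |10 + 6 - 5 + 13| / √(4 + 4 + 25)
  = |24| / √33
  = 24 / 5.745
  ≈ 4.178

4.178


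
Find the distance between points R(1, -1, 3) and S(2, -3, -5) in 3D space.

d = √[(x₂-x₁)² + (y₂-y₁)² + (z₂-z₁)²]
  = √[1² + (-2)² + (-8)²]
  = √[1 + 4 + 64]
  = √69
  ≈ 8.307

8.307


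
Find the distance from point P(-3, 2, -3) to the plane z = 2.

distance = |a·x₀ + b·y₀ + c·z₀ - d| / √(a² + b² + c²)
  = |0·(-3) + 0·2 + 1·(-3) - 2| / √(0² + 0² + 1²)
  = |0 + 0 - 3 - 2| / √(0 + 0 + 1)
  = |-5| / √1
  = 5 / 1
  ≈ 5

5


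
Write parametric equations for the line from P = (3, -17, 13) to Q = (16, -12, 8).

Direction vector d = Q - P = (16 - 3, -12 + 17, 8 - 13) = (13, 5, -5)
Parametric form r = P + t·d:
x = 3 + 13t, y = -17 + 5t, z = 13 - 5t

x = 3 + 13t, y = -17 + 5t, z = 13 - 5t


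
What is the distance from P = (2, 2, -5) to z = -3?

distance = |a·x₀ + b·y₀ + c·z₀ - d| / √(a² + b² + c²)
  = |0·2 + 0·2 + 1·(-5) - (-3)| / √(0² + 0² + 1²)
  = |0 + 0 - 5 + 3| / √(0 + 0 + 1)
  = |-2| / √1
  = 2 / 1
  ≈ 2

2


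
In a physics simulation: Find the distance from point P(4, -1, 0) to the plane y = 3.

distance = |a·x₀ + b·y₀ + c·z₀ - d| / √(a² + b² + c²)
  = |0·4 + 1·(-1) + 0·0 - 3| / √(0² + 1² + 0²)
  = |0 - 1 + 0 - 3| / √(0 + 1 + 0)
  = |-4| / √1
  = 4 / 1
  ≈ 4

4


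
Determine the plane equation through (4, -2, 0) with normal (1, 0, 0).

The plane through P with normal n = (a, b, c) satisfies n·(r - P) = 0,
i.e. ax + by + cz = a·x₀ + b·y₀ + c·z₀.
d = 1·4 + 0·(-2) + 0·0
  = 4 + 0 + 0
  = 4
Equation: x = 4

x = 4


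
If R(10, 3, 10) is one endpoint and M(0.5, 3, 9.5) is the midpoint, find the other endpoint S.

S = 2M - R
  = (2·0.5 - 10, 2·3 - 3, 2·9.5 - 10)
  = (1 - 10, 6 - 3, 19 - 10)
  = (-9, 3, 9)

(-9, 3, 9)


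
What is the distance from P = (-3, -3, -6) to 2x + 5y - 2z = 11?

distance = |a·x₀ + b·y₀ + c·z₀ - d| / √(a² + b² + c²)
  = |2·(-3) + 5·(-3) + (-2)·(-6) - 11| / √(2² + 5² + (-2)²)
  = |-6 - 15 + 12 - 11| / √(4 + 25 + 4)
  = |-20| / √33
  = 20 / 5.745
  ≈ 3.482

3.482


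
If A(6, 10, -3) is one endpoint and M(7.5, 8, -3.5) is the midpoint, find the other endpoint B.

B = 2M - A
  = (2·7.5 - 6, 2·8 - 10, 2·(-3.5) - (-3))
  = (15 - 6, 16 - 10, -7 + 3)
  = (9, 6, -4)

(9, 6, -4)


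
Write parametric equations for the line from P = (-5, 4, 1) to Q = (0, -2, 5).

Direction vector d = Q - P = (0 + 5, -2 - 4, 5 - 1) = (5, -6, 4)
Parametric form r = P + t·d:
x = -5 + 5t, y = 4 - 6t, z = 1 + 4t

x = -5 + 5t, y = 4 - 6t, z = 1 + 4t


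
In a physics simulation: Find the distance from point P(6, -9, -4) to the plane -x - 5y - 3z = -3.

distance = |a·x₀ + b·y₀ + c·z₀ - d| / √(a² + b² + c²)
  = |(-1)·6 + (-5)·(-9) + (-3)·(-4) - (-3)| / √((-1)² + (-5)² + (-3)²)
  = |-6 + 45 + 12 + 3| / √(1 + 25 + 9)
  = |54| / √35
  = 54 / 5.916
  ≈ 9.128

9.128


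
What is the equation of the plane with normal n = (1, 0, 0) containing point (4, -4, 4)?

The plane through P with normal n = (a, b, c) satisfies n·(r - P) = 0,
i.e. ax + by + cz = a·x₀ + b·y₀ + c·z₀.
d = 1·4 + 0·(-4) + 0·4
  = 4 + 0 + 0
  = 4
Equation: x = 4

x = 4


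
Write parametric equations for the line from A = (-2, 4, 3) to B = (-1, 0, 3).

Direction vector d = B - A = (-1 + 2, 0 - 4, 3 - 3) = (1, -4, 0)
Parametric form r = A + t·d:
x = -2 + t, y = 4 - 4t, z = 3

x = -2 + t, y = 4 - 4t, z = 3


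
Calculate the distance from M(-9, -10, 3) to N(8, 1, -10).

d = √[(x₂-x₁)² + (y₂-y₁)² + (z₂-z₁)²]
  = √[17² + 11² + (-13)²]
  = √[289 + 121 + 169]
  = √579
  ≈ 24.06

24.06


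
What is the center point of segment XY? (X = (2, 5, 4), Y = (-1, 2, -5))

M = ((x₁+x₂)/2, (y₁+y₂)/2, (z₁+z₂)/2)
  = ((2 - 1)/2, (5 + 2)/2, (4 - 5)/2)
  = (1/2, 7/2, -1/2)
  = (0.5, 3.5, -0.5)

(0.5, 3.5, -0.5)


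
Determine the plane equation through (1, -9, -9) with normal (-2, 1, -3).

The plane through P with normal n = (a, b, c) satisfies n·(r - P) = 0,
i.e. ax + by + cz = a·x₀ + b·y₀ + c·z₀.
d = (-2)·1 + 1·(-9) + (-3)·(-9)
  = -2 - 9 + 27
  = 16
Equation: -2x + y - 3z = 16

-2x + y - 3z = 16


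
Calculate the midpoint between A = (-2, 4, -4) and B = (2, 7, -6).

M = ((x₁+x₂)/2, (y₁+y₂)/2, (z₁+z₂)/2)
  = ((-2 + 2)/2, (4 + 7)/2, (-4 - 6)/2)
  = (0/2, 11/2, -10/2)
  = (0, 5.5, -5)

(0, 5.5, -5)


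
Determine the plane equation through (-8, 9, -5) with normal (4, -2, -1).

The plane through P with normal n = (a, b, c) satisfies n·(r - P) = 0,
i.e. ax + by + cz = a·x₀ + b·y₀ + c·z₀.
d = 4·(-8) + (-2)·9 + (-1)·(-5)
  = -32 - 18 + 5
  = -45
Equation: 4x - 2y - z = -45

4x - 2y - z = -45


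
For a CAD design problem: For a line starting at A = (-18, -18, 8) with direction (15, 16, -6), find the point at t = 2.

P(t) = A + t·d
  = (-18 + 15·2, -18 + 16·2, 8 + (-6)·2)
  = (-18 + 30, -18 + 32, 8 - 12)
  = (12, 14, -4)

(12, 14, -4)


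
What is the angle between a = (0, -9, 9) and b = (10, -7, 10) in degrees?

a·b = 0·10 + (-9)·(-7) + 9·10 = 0 + 63 + 90 = 153
|a| = √(0² + (-9)² + 9²) = √162 ≈ 12.73
|b| = √(10² + (-7)² + 10²) = √249 ≈ 15.78
cos θ = (a·b)/(|a||b|) = 153/(12.73·15.78) ≈ 0.7618
θ = arccos(0.7618) ≈ 40.38°

40.38°


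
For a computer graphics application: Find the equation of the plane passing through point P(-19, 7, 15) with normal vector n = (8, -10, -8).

The plane through P with normal n = (a, b, c) satisfies n·(r - P) = 0,
i.e. ax + by + cz = a·x₀ + b·y₀ + c·z₀.
d = 8·(-19) + (-10)·7 + (-8)·15
  = -152 - 70 - 120
  = -342
Equation: 8x - 10y - 8z = -342

8x - 10y - 8z = -342


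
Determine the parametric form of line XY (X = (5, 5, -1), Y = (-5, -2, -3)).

Direction vector d = Y - X = (-5 - 5, -2 - 5, -3 + 1) = (-10, -7, -2)
Parametric form r = X + t·d:
x = 5 - 10t, y = 5 - 7t, z = -1 - 2t

x = 5 - 10t, y = 5 - 7t, z = -1 - 2t


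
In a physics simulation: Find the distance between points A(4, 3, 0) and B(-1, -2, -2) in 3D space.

d = √[(x₂-x₁)² + (y₂-y₁)² + (z₂-z₁)²]
  = √[(-5)² + (-5)² + (-2)²]
  = √[25 + 25 + 4]
  = √54
  ≈ 7.348

7.348


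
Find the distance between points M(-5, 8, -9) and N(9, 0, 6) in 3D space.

d = √[(x₂-x₁)² + (y₂-y₁)² + (z₂-z₁)²]
  = √[14² + (-8)² + 15²]
  = √[196 + 64 + 225]
  = √485
  ≈ 22.02

22.02


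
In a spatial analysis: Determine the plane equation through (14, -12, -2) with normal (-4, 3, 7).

The plane through P with normal n = (a, b, c) satisfies n·(r - P) = 0,
i.e. ax + by + cz = a·x₀ + b·y₀ + c·z₀.
d = (-4)·14 + 3·(-12) + 7·(-2)
  = -56 - 36 - 14
  = -106
Equation: -4x + 3y + 7z = -106

-4x + 3y + 7z = -106


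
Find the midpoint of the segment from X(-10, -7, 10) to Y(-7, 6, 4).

M = ((x₁+x₂)/2, (y₁+y₂)/2, (z₁+z₂)/2)
  = ((-10 - 7)/2, (-7 + 6)/2, (10 + 4)/2)
  = (-17/2, -1/2, 14/2)
  = (-8.5, -0.5, 7)

(-8.5, -0.5, 7)


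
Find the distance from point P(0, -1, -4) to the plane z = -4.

distance = |a·x₀ + b·y₀ + c·z₀ - d| / √(a² + b² + c²)
  = |0·0 + 0·(-1) + 1·(-4) - (-4)| / √(0² + 0² + 1²)
  = |0 + 0 - 4 + 4| / √(0 + 0 + 1)
  = |0| / √1
  = 0 / 1
  ≈ 0

0


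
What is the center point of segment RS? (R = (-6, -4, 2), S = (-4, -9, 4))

M = ((x₁+x₂)/2, (y₁+y₂)/2, (z₁+z₂)/2)
  = ((-6 - 4)/2, (-4 - 9)/2, (2 + 4)/2)
  = (-10/2, -13/2, 6/2)
  = (-5, -6.5, 3)

(-5, -6.5, 3)


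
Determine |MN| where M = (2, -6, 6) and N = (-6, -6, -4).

d = √[(x₂-x₁)² + (y₂-y₁)² + (z₂-z₁)²]
  = √[(-8)² + 0² + (-10)²]
  = √[64 + 0 + 100]
  = √164
  ≈ 12.81

12.81


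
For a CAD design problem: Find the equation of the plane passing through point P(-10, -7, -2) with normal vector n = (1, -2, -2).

The plane through P with normal n = (a, b, c) satisfies n·(r - P) = 0,
i.e. ax + by + cz = a·x₀ + b·y₀ + c·z₀.
d = 1·(-10) + (-2)·(-7) + (-2)·(-2)
  = -10 + 14 + 4
  = 8
Equation: x - 2y - 2z = 8

x - 2y - 2z = 8


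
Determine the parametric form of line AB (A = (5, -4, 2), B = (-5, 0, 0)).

Direction vector d = B - A = (-5 - 5, 0 + 4, 0 - 2) = (-10, 4, -2)
Parametric form r = A + t·d:
x = 5 - 10t, y = -4 + 4t, z = 2 - 2t

x = 5 - 10t, y = -4 + 4t, z = 2 - 2t


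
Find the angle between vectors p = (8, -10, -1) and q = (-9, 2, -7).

p·q = 8·(-9) + (-10)·2 + (-1)·(-7) = -72 - 20 + 7 = -85
|p| = √(8² + (-10)² + (-1)²) = √165 ≈ 12.85
|q| = √((-9)² + 2² + (-7)²) = √134 ≈ 11.58
cos θ = (p·q)/(|p||q|) = -85/(12.85·11.58) ≈ -0.5716
θ = arccos(-0.5716) ≈ 124.9°

124.9°


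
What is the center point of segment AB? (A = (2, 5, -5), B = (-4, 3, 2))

M = ((x₁+x₂)/2, (y₁+y₂)/2, (z₁+z₂)/2)
  = ((2 - 4)/2, (5 + 3)/2, (-5 + 2)/2)
  = (-2/2, 8/2, -3/2)
  = (-1, 4, -1.5)

(-1, 4, -1.5)


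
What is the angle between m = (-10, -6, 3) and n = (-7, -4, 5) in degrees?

m·n = (-10)·(-7) + (-6)·(-4) + 3·5 = 70 + 24 + 15 = 109
|m| = √((-10)² + (-6)² + 3²) = √145 ≈ 12.04
|n| = √((-7)² + (-4)² + 5²) = √90 ≈ 9.487
cos θ = (m·n)/(|m||n|) = 109/(12.04·9.487) ≈ 0.9542
θ = arccos(0.9542) ≈ 17.42°

17.42°


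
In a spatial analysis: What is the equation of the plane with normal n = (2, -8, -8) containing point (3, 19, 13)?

The plane through P with normal n = (a, b, c) satisfies n·(r - P) = 0,
i.e. ax + by + cz = a·x₀ + b·y₀ + c·z₀.
d = 2·3 + (-8)·19 + (-8)·13
  = 6 - 152 - 104
  = -250
Equation: 2x - 8y - 8z = -250

2x - 8y - 8z = -250


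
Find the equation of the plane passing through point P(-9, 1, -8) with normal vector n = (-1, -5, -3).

The plane through P with normal n = (a, b, c) satisfies n·(r - P) = 0,
i.e. ax + by + cz = a·x₀ + b·y₀ + c·z₀.
d = (-1)·(-9) + (-5)·1 + (-3)·(-8)
  = 9 - 5 + 24
  = 28
Equation: -x - 5y - 3z = 28

-x - 5y - 3z = 28


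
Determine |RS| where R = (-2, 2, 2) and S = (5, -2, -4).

d = √[(x₂-x₁)² + (y₂-y₁)² + (z₂-z₁)²]
  = √[7² + (-4)² + (-6)²]
  = √[49 + 16 + 36]
  = √101
  ≈ 10.05

10.05


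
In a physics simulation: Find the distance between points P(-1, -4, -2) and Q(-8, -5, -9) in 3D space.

d = √[(x₂-x₁)² + (y₂-y₁)² + (z₂-z₁)²]
  = √[(-7)² + (-1)² + (-7)²]
  = √[49 + 1 + 49]
  = √99
  ≈ 9.95

9.95


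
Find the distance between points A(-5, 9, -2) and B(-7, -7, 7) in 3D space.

d = √[(x₂-x₁)² + (y₂-y₁)² + (z₂-z₁)²]
  = √[(-2)² + (-16)² + 9²]
  = √[4 + 256 + 81]
  = √341
  ≈ 18.47

18.47


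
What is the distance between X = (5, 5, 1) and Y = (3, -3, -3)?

d = √[(x₂-x₁)² + (y₂-y₁)² + (z₂-z₁)²]
  = √[(-2)² + (-8)² + (-4)²]
  = √[4 + 64 + 16]
  = √84
  ≈ 9.165

9.165


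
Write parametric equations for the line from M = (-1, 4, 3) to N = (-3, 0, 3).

Direction vector d = N - M = (-3 + 1, 0 - 4, 3 - 3) = (-2, -4, 0)
Parametric form r = M + t·d:
x = -1 - 2t, y = 4 - 4t, z = 3

x = -1 - 2t, y = 4 - 4t, z = 3


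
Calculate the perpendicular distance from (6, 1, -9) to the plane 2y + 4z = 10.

distance = |a·x₀ + b·y₀ + c·z₀ - d| / √(a² + b² + c²)
  = |0·6 + 2·1 + 4·(-9) - 10| / √(0² + 2² + 4²)
  = |0 + 2 - 36 - 10| / √(0 + 4 + 16)
  = |-44| / √20
  = 44 / 4.472
  ≈ 9.839

9.839


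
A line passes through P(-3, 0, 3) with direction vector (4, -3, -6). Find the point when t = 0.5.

P(t) = P + t·d
  = (-3 + 4·0.5, 0 + (-3)·0.5, 3 + (-6)·0.5)
  = (-3 + 2, 0 - 1.5, 3 - 3)
  = (-1, -1.5, 0)

(-1, -1.5, 0)


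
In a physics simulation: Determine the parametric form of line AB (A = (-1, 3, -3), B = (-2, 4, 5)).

Direction vector d = B - A = (-2 + 1, 4 - 3, 5 + 3) = (-1, 1, 8)
Parametric form r = A + t·d:
x = -1 - t, y = 3 + t, z = -3 + 8t

x = -1 - t, y = 3 + t, z = -3 + 8t


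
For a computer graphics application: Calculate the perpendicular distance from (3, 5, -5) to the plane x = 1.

distance = |a·x₀ + b·y₀ + c·z₀ - d| / √(a² + b² + c²)
  = |1·3 + 0·5 + 0·(-5) - 1| / √(1² + 0² + 0²)
  = |3 + 0 + 0 - 1| / √(1 + 0 + 0)
  = |2| / √1
  = 2 / 1
  ≈ 2

2


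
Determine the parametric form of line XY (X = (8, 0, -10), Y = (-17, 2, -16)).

Direction vector d = Y - X = (-17 - 8, 2 + 0, -16 + 10) = (-25, 2, -6)
Parametric form r = X + t·d:
x = 8 - 25t, y = 0 + 2t, z = -10 - 6t

x = 8 - 25t, y = 0 + 2t, z = -10 - 6t


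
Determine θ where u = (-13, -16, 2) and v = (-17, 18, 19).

u·v = (-13)·(-17) + (-16)·18 + 2·19 = 221 - 288 + 38 = -29
|u| = √((-13)² + (-16)² + 2²) = √429 ≈ 20.71
|v| = √((-17)² + 18² + 19²) = √974 ≈ 31.21
cos θ = (u·v)/(|u||v|) = -29/(20.71·31.21) ≈ -0.04486
θ = arccos(-0.04486) ≈ 92.57°

92.57°


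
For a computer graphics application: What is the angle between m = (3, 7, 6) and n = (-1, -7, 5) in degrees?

m·n = 3·(-1) + 7·(-7) + 6·5 = -3 - 49 + 30 = -22
|m| = √(3² + 7² + 6²) = √94 ≈ 9.695
|n| = √((-1)² + (-7)² + 5²) = √75 ≈ 8.66
cos θ = (m·n)/(|m||n|) = -22/(9.695·8.66) ≈ -0.262
θ = arccos(-0.262) ≈ 105.2°

105.2°


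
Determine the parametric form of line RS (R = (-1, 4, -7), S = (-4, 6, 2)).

Direction vector d = S - R = (-4 + 1, 6 - 4, 2 + 7) = (-3, 2, 9)
Parametric form r = R + t·d:
x = -1 - 3t, y = 4 + 2t, z = -7 + 9t

x = -1 - 3t, y = 4 + 2t, z = -7 + 9t


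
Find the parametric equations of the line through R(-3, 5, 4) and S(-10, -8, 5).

Direction vector d = S - R = (-10 + 3, -8 - 5, 5 - 4) = (-7, -13, 1)
Parametric form r = R + t·d:
x = -3 - 7t, y = 5 - 13t, z = 4 + t

x = -3 - 7t, y = 5 - 13t, z = 4 + t


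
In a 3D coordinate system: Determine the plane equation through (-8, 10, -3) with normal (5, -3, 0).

The plane through P with normal n = (a, b, c) satisfies n·(r - P) = 0,
i.e. ax + by + cz = a·x₀ + b·y₀ + c·z₀.
d = 5·(-8) + (-3)·10 + 0·(-3)
  = -40 - 30 + 0
  = -70
Equation: 5x - 3y = -70

5x - 3y = -70


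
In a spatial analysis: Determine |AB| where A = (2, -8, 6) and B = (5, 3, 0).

d = √[(x₂-x₁)² + (y₂-y₁)² + (z₂-z₁)²]
  = √[3² + 11² + (-6)²]
  = √[9 + 121 + 36]
  = √166
  ≈ 12.88

12.88


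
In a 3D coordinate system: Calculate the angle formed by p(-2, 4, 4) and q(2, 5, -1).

p·q = (-2)·2 + 4·5 + 4·(-1) = -4 + 20 - 4 = 12
|p| = √((-2)² + 4² + 4²) = √36 ≈ 6
|q| = √(2² + 5² + (-1)²) = √30 ≈ 5.477
cos θ = (p·q)/(|p||q|) = 12/(6·5.477) ≈ 0.3651
θ = arccos(0.3651) ≈ 68.58°

68.58°


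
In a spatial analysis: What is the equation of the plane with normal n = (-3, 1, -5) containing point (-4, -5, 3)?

The plane through P with normal n = (a, b, c) satisfies n·(r - P) = 0,
i.e. ax + by + cz = a·x₀ + b·y₀ + c·z₀.
d = (-3)·(-4) + 1·(-5) + (-5)·3
  = 12 - 5 - 15
  = -8
Equation: -3x + y - 5z = -8

-3x + y - 5z = -8


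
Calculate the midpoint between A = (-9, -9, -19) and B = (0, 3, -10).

M = ((x₁+x₂)/2, (y₁+y₂)/2, (z₁+z₂)/2)
  = ((-9 + 0)/2, (-9 + 3)/2, (-19 - 10)/2)
  = (-9/2, -6/2, -29/2)
  = (-4.5, -3, -14.5)

(-4.5, -3, -14.5)


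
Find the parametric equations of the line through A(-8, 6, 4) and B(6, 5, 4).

Direction vector d = B - A = (6 + 8, 5 - 6, 4 - 4) = (14, -1, 0)
Parametric form r = A + t·d:
x = -8 + 14t, y = 6 - t, z = 4

x = -8 + 14t, y = 6 - t, z = 4


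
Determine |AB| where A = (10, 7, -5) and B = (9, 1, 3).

d = √[(x₂-x₁)² + (y₂-y₁)² + (z₂-z₁)²]
  = √[(-1)² + (-6)² + 8²]
  = √[1 + 36 + 64]
  = √101
  ≈ 10.05

10.05


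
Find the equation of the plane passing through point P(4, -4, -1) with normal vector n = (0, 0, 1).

The plane through P with normal n = (a, b, c) satisfies n·(r - P) = 0,
i.e. ax + by + cz = a·x₀ + b·y₀ + c·z₀.
d = 0·4 + 0·(-4) + 1·(-1)
  = 0 + 0 - 1
  = -1
Equation: z = -1

z = -1


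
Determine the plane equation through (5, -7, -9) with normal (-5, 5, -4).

The plane through P with normal n = (a, b, c) satisfies n·(r - P) = 0,
i.e. ax + by + cz = a·x₀ + b·y₀ + c·z₀.
d = (-5)·5 + 5·(-7) + (-4)·(-9)
  = -25 - 35 + 36
  = -24
Equation: -5x + 5y - 4z = -24

-5x + 5y - 4z = -24


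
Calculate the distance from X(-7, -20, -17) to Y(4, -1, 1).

d = √[(x₂-x₁)² + (y₂-y₁)² + (z₂-z₁)²]
  = √[11² + 19² + 18²]
  = √[121 + 361 + 324]
  = √806
  ≈ 28.39

28.39


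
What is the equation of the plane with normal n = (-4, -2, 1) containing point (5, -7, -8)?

The plane through P with normal n = (a, b, c) satisfies n·(r - P) = 0,
i.e. ax + by + cz = a·x₀ + b·y₀ + c·z₀.
d = (-4)·5 + (-2)·(-7) + 1·(-8)
  = -20 + 14 - 8
  = -14
Equation: -4x - 2y + z = -14

-4x - 2y + z = -14


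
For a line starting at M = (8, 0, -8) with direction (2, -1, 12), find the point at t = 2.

P(t) = M + t·d
  = (8 + 2·2, 0 + (-1)·2, -8 + 12·2)
  = (8 + 4, 0 - 2, -8 + 24)
  = (12, -2, 16)

(12, -2, 16)


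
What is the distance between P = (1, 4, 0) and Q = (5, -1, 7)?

d = √[(x₂-x₁)² + (y₂-y₁)² + (z₂-z₁)²]
  = √[4² + (-5)² + 7²]
  = √[16 + 25 + 49]
  = √90
  ≈ 9.487

9.487


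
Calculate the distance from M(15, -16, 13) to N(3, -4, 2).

d = √[(x₂-x₁)² + (y₂-y₁)² + (z₂-z₁)²]
  = √[(-12)² + 12² + (-11)²]
  = √[144 + 144 + 121]
  = √409
  ≈ 20.22

20.22


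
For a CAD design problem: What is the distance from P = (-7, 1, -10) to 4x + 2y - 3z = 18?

distance = |a·x₀ + b·y₀ + c·z₀ - d| / √(a² + b² + c²)
  = |4·(-7) + 2·1 + (-3)·(-10) - 18| / √(4² + 2² + (-3)²)
  = |-28 + 2 + 30 - 18| / √(16 + 4 + 9)
  = |-14| / √29
  = 14 / 5.385
  ≈ 2.6

2.6


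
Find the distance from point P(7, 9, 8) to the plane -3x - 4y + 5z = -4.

distance = |a·x₀ + b·y₀ + c·z₀ - d| / √(a² + b² + c²)
  = |(-3)·7 + (-4)·9 + 5·8 - (-4)| / √((-3)² + (-4)² + 5²)
  = |-21 - 36 + 40 + 4| / √(9 + 16 + 25)
  = |-13| / √50
  = 13 / 7.071
  ≈ 1.838

1.838


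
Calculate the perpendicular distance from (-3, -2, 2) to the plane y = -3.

distance = |a·x₀ + b·y₀ + c·z₀ - d| / √(a² + b² + c²)
  = |0·(-3) + 1·(-2) + 0·2 - (-3)| / √(0² + 1² + 0²)
  = |0 - 2 + 0 + 3| / √(0 + 1 + 0)
  = |1| / √1
  = 1 / 1
  ≈ 1

1


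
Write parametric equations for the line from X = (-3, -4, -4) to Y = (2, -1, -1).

Direction vector d = Y - X = (2 + 3, -1 + 4, -1 + 4) = (5, 3, 3)
Parametric form r = X + t·d:
x = -3 + 5t, y = -4 + 3t, z = -4 + 3t

x = -3 + 5t, y = -4 + 3t, z = -4 + 3t


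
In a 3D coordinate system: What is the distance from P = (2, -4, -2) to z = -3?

distance = |a·x₀ + b·y₀ + c·z₀ - d| / √(a² + b² + c²)
  = |0·2 + 0·(-4) + 1·(-2) - (-3)| / √(0² + 0² + 1²)
  = |0 + 0 - 2 + 3| / √(0 + 0 + 1)
  = |1| / √1
  = 1 / 1
  ≈ 1

1


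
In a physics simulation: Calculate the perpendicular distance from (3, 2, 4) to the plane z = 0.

distance = |a·x₀ + b·y₀ + c·z₀ - d| / √(a² + b² + c²)
  = |0·3 + 0·2 + 1·4 - 0| / √(0² + 0² + 1²)
  = |0 + 0 + 4 + 0| / √(0 + 0 + 1)
  = |4| / √1
  = 4 / 1
  ≈ 4

4


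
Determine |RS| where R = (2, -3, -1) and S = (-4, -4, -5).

d = √[(x₂-x₁)² + (y₂-y₁)² + (z₂-z₁)²]
  = √[(-6)² + (-1)² + (-4)²]
  = √[36 + 1 + 16]
  = √53
  ≈ 7.28

7.28


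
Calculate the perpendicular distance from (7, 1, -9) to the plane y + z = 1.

distance = |a·x₀ + b·y₀ + c·z₀ - d| / √(a² + b² + c²)
  = |0·7 + 1·1 + 1·(-9) - 1| / √(0² + 1² + 1²)
  = |0 + 1 - 9 - 1| / √(0 + 1 + 1)
  = |-9| / √2
  = 9 / 1.414
  ≈ 6.364

6.364


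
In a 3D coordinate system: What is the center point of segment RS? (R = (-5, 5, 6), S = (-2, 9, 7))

M = ((x₁+x₂)/2, (y₁+y₂)/2, (z₁+z₂)/2)
  = ((-5 - 2)/2, (5 + 9)/2, (6 + 7)/2)
  = (-7/2, 14/2, 13/2)
  = (-3.5, 7, 6.5)

(-3.5, 7, 6.5)


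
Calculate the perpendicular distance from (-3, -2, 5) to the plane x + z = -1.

distance = |a·x₀ + b·y₀ + c·z₀ - d| / √(a² + b² + c²)
  = |1·(-3) + 0·(-2) + 1·5 - (-1)| / √(1² + 0² + 1²)
  = |-3 + 0 + 5 + 1| / √(1 + 0 + 1)
  = |3| / √2
  = 3 / 1.414
  ≈ 2.121

2.121


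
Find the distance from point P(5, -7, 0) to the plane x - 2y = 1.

distance = |a·x₀ + b·y₀ + c·z₀ - d| / √(a² + b² + c²)
  = |1·5 + (-2)·(-7) + 0·0 - 1| / √(1² + (-2)² + 0²)
  = |5 + 14 + 0 - 1| / √(1 + 4 + 0)
  = |18| / √5
  = 18 / 2.236
  ≈ 8.05

8.05


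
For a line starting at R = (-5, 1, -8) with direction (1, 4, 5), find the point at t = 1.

P(t) = R + t·d
  = (-5 + 1·1, 1 + 4·1, -8 + 5·1)
  = (-5 + 1, 1 + 4, -8 + 5)
  = (-4, 5, -3)

(-4, 5, -3)


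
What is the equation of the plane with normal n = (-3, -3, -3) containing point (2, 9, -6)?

The plane through P with normal n = (a, b, c) satisfies n·(r - P) = 0,
i.e. ax + by + cz = a·x₀ + b·y₀ + c·z₀.
d = (-3)·2 + (-3)·9 + (-3)·(-6)
  = -6 - 27 + 18
  = -15
Equation: -3x - 3y - 3z = -15

-3x - 3y - 3z = -15


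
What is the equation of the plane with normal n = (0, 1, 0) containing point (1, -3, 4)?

The plane through P with normal n = (a, b, c) satisfies n·(r - P) = 0,
i.e. ax + by + cz = a·x₀ + b·y₀ + c·z₀.
d = 0·1 + 1·(-3) + 0·4
  = 0 - 3 + 0
  = -3
Equation: y = -3

y = -3


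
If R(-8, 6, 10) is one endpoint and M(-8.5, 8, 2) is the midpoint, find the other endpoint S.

S = 2M - R
  = (2·(-8.5) - (-8), 2·8 - 6, 2·2 - 10)
  = (-17 + 8, 16 - 6, 4 - 10)
  = (-9, 10, -6)

(-9, 10, -6)


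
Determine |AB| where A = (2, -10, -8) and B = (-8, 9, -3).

d = √[(x₂-x₁)² + (y₂-y₁)² + (z₂-z₁)²]
  = √[(-10)² + 19² + 5²]
  = √[100 + 361 + 25]
  = √486
  ≈ 22.05

22.05


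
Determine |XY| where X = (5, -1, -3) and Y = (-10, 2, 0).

d = √[(x₂-x₁)² + (y₂-y₁)² + (z₂-z₁)²]
  = √[(-15)² + 3² + 3²]
  = √[225 + 9 + 9]
  = √243
  ≈ 15.59

15.59


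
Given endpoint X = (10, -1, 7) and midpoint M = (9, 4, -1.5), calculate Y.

Y = 2M - X
  = (2·9 - 10, 2·4 - (-1), 2·(-1.5) - 7)
  = (18 - 10, 8 + 1, -3 - 7)
  = (8, 9, -10)

(8, 9, -10)


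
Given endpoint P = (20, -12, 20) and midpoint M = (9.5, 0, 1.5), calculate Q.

Q = 2M - P
  = (2·9.5 - 20, 2·0 - (-12), 2·1.5 - 20)
  = (19 - 20, 0 + 12, 3 - 20)
  = (-1, 12, -17)

(-1, 12, -17)


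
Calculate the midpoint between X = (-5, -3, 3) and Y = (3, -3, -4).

M = ((x₁+x₂)/2, (y₁+y₂)/2, (z₁+z₂)/2)
  = ((-5 + 3)/2, (-3 - 3)/2, (3 - 4)/2)
  = (-2/2, -6/2, -1/2)
  = (-1, -3, -0.5)

(-1, -3, -0.5)


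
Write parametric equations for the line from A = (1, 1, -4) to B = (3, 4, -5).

Direction vector d = B - A = (3 - 1, 4 - 1, -5 + 4) = (2, 3, -1)
Parametric form r = A + t·d:
x = 1 + 2t, y = 1 + 3t, z = -4 - t

x = 1 + 2t, y = 1 + 3t, z = -4 - t


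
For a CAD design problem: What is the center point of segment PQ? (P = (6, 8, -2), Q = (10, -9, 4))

M = ((x₁+x₂)/2, (y₁+y₂)/2, (z₁+z₂)/2)
  = ((6 + 10)/2, (8 - 9)/2, (-2 + 4)/2)
  = (16/2, -1/2, 2/2)
  = (8, -0.5, 1)

(8, -0.5, 1)


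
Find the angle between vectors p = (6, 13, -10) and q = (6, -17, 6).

p·q = 6·6 + 13·(-17) + (-10)·6 = 36 - 221 - 60 = -245
|p| = √(6² + 13² + (-10)²) = √305 ≈ 17.46
|q| = √(6² + (-17)² + 6²) = √361 ≈ 19
cos θ = (p·q)/(|p||q|) = -245/(17.46·19) ≈ -0.7384
θ = arccos(-0.7384) ≈ 137.6°

137.6°


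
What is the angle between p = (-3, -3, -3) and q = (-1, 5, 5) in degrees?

p·q = (-3)·(-1) + (-3)·5 + (-3)·5 = 3 - 15 - 15 = -27
|p| = √((-3)² + (-3)² + (-3)²) = √27 ≈ 5.196
|q| = √((-1)² + 5² + 5²) = √51 ≈ 7.141
cos θ = (p·q)/(|p||q|) = -27/(5.196·7.141) ≈ -0.7276
θ = arccos(-0.7276) ≈ 136.7°

136.7°


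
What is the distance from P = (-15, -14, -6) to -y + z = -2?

distance = |a·x₀ + b·y₀ + c·z₀ - d| / √(a² + b² + c²)
  = |0·(-15) + (-1)·(-14) + 1·(-6) - (-2)| / √(0² + (-1)² + 1²)
  = |0 + 14 - 6 + 2| / √(0 + 1 + 1)
  = |10| / √2
  = 10 / 1.414
  ≈ 7.071

7.071


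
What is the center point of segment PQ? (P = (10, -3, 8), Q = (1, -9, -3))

M = ((x₁+x₂)/2, (y₁+y₂)/2, (z₁+z₂)/2)
  = ((10 + 1)/2, (-3 - 9)/2, (8 - 3)/2)
  = (11/2, -12/2, 5/2)
  = (5.5, -6, 2.5)

(5.5, -6, 2.5)


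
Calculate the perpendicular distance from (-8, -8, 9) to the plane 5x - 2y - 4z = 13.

distance = |a·x₀ + b·y₀ + c·z₀ - d| / √(a² + b² + c²)
  = |5·(-8) + (-2)·(-8) + (-4)·9 - 13| / √(5² + (-2)² + (-4)²)
  = |-40 + 16 - 36 - 13| / √(25 + 4 + 16)
  = |-73| / √45
  = 73 / 6.708
  ≈ 10.88

10.88


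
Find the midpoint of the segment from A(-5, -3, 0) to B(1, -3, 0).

M = ((x₁+x₂)/2, (y₁+y₂)/2, (z₁+z₂)/2)
  = ((-5 + 1)/2, (-3 - 3)/2, (0 + 0)/2)
  = (-4/2, -6/2, 0/2)
  = (-2, -3, 0)

(-2, -3, 0)


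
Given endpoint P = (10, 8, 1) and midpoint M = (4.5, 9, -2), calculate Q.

Q = 2M - P
  = (2·4.5 - 10, 2·9 - 8, 2·(-2) - 1)
  = (9 - 10, 18 - 8, -4 - 1)
  = (-1, 10, -5)

(-1, 10, -5)


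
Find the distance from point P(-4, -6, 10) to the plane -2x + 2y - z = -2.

distance = |a·x₀ + b·y₀ + c·z₀ - d| / √(a² + b² + c²)
  = |(-2)·(-4) + 2·(-6) + (-1)·10 - (-2)| / √((-2)² + 2² + (-1)²)
  = |8 - 12 - 10 + 2| / √(4 + 4 + 1)
  = |-12| / √9
  = 12 / 3
  ≈ 4

4
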